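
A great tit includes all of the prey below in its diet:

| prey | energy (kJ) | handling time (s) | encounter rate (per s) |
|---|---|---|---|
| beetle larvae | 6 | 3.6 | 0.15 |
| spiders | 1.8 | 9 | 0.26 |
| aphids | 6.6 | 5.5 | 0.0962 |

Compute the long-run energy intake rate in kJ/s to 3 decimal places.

R = Σλ_iE_i / (1 + Σλ_ih_i)
Numerator: 0.15×6 + 0.26×1.8 + 0.0962×6.6 = 2.003
Denominator: 1 + 0.15×3.6 + 0.26×9 + 0.0962×5.5 = 4.409
R = 2.003/4.409 = 0.4543 kJ/s

0.454 kJ/s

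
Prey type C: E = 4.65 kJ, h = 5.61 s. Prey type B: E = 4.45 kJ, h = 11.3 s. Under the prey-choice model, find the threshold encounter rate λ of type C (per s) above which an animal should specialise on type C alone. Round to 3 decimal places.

The zero-one rule: include type B iff E₂/h₂ > λE₁/(1+λh₁). Equality gives the switch point.
λE₁h₂ = E₂ + λE₂h₁ ⇒ λ = E₂/(E₁h₂ − E₂h₁) = 4.45/(52.55 − 24.96) = 0.1613 per s.

0.161 per s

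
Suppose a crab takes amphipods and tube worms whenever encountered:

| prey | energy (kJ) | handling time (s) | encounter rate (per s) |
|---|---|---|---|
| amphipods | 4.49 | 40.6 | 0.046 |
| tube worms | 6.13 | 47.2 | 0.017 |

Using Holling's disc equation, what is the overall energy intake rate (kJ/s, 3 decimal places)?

0.085 kJ/s

R = Σλ_iE_i / (1 + Σλ_ih_i)
Numerator: 0.046×4.49 + 0.017×6.13 = 0.3108
Denominator: 1 + 0.046×40.6 + 0.017×47.2 = 3.67
R = 0.3108/3.67 = 0.08467 kJ/s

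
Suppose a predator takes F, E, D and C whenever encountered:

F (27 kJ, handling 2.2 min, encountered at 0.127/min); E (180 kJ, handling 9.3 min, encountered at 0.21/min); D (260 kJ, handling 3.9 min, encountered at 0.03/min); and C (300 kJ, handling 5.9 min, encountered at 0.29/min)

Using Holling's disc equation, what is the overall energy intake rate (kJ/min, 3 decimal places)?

26.881 kJ/min

Energy encountered per unit search time: 0.127×27 + 0.21×180 + 0.03×260 + 0.29×300 = 136 kJ/min.
Handling time per unit search time: 0.127×2.2 + 0.21×9.3 + 0.03×3.9 + 0.29×5.9 = 4.06.
Rate = 136/(1 + 4.06) = 26.88 kJ/min.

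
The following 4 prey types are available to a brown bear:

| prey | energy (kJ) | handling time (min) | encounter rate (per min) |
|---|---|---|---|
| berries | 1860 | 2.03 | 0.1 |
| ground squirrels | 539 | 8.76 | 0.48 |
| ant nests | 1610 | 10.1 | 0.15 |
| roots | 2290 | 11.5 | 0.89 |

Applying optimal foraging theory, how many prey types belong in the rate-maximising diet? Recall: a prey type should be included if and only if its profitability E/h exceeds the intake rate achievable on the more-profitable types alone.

2

E/h in descending order: berries 916, roots 199, ant nests 159, ground squirrels 61.5 kJ/min. The optimal diet is the largest prefix of this list for which every included type satisfies E_i/h_i > R on the types above it.
Rate on top 1: 154.6. roots: 199 > 154.6 → include.
Rate on top 2: 194.4. ant nests: 159 < 194.4 → exclude; stop.
Optimal diet: berries, roots — 2 of 4 types.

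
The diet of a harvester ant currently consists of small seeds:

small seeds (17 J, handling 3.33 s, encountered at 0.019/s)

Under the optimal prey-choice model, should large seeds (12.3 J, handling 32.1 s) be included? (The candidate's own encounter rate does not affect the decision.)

On small seeds alone, R = ΣλE/(1+Σλh) = 0.323/1.063 = 0.3038 J/s.
large seeds: E/h = 12.3/32.1 = 0.3832 J/s.
0.3832 > 0.3038, so adding large seeds raises the average — include it.

Yes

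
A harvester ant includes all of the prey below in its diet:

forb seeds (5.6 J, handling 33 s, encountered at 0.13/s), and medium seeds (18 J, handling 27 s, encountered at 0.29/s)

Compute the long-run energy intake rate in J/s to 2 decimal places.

0.45 J/s

Energy encountered per unit search time: 0.13×5.6 + 0.29×18 = 5.948 J/s.
Handling time per unit search time: 0.13×33 + 0.29×27 = 12.12.
Rate = 5.948/(1 + 12.12) = 0.4534 J/s.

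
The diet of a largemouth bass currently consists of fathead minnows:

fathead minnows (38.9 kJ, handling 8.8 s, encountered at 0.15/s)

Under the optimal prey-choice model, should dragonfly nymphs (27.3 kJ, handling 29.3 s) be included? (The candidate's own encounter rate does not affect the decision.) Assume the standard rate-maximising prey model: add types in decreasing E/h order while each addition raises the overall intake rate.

Intake rate on the current diet: R = (0.15×38.9) / (1 + 0.15×8.8) = 5.835/2.32 = 2.515 kJ/s.
dragonfly nymphs: E/h = 27.3/29.3 = 0.9317 kJ/s.
0.9317 < 2.515, so adding dragonfly nymphs would lower the average — exclude it.

No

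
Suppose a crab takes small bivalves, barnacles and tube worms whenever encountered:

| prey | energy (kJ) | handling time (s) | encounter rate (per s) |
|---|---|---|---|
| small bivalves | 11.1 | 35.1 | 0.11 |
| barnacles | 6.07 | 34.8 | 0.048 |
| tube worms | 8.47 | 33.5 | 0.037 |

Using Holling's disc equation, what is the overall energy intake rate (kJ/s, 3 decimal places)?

0.235 kJ/s

R = (0.11×11.1 + 0.048×6.07 + 0.037×8.47) / (1 + 0.11×35.1 + 0.048×34.8 + 0.037×33.5) = 1.826/7.771 = 0.2349 kJ/s.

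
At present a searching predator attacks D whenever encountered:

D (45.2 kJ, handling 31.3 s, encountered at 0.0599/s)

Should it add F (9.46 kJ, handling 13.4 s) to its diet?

No

On D alone, R = ΣλE/(1+Σλh) = 2.707/2.875 = 0.9418 kJ/s.
F: E/h = 9.46/13.4 = 0.706 kJ/s.
Since 0.706 < R, time spent handling F is better spent searching.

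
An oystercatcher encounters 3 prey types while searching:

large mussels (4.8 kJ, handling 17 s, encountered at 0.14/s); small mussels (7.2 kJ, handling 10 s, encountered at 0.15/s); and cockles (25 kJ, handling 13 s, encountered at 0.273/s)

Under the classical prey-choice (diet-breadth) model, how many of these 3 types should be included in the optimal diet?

E/h in descending order: cockles 1.92, small mussels 0.72, large mussels 0.282 kJ/s. The optimal diet is the largest prefix of this list for which every included type satisfies E_i/h_i > R on the types above it.
Rate on top 1: 1.5. small mussels: 0.72 < 1.5 → exclude; stop.
Optimal diet: cockles — 1 of 3 types.

1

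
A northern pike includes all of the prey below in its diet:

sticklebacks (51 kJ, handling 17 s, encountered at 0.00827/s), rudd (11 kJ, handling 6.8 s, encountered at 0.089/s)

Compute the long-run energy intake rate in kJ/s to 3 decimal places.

Energy encountered per unit search time: 0.00827×51 + 0.089×11 = 1.401 kJ/s.
Handling time per unit search time: 0.00827×17 + 0.089×6.8 = 0.7458.
Rate = 1.401/(1 + 0.7458) = 0.8024 kJ/s.

0.802 kJ/s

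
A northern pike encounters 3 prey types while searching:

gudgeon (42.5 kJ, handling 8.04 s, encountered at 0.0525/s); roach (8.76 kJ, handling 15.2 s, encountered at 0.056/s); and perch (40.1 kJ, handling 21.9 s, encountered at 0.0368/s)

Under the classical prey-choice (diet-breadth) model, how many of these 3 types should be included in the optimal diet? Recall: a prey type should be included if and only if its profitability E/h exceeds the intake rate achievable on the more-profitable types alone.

2

Rank by E/h (kJ/s): gudgeon 5.29, perch 1.83, roach 0.576. Include each in turn until the next type's E/h falls below the running intake rate.
Rate on top 1: 1.569. perch: 1.83 > 1.569 → include.
Rate on top 2: 1.664. roach: 0.576 < 1.664 → exclude; stop.
Optimal diet: gudgeon, perch — 2 of 3 types.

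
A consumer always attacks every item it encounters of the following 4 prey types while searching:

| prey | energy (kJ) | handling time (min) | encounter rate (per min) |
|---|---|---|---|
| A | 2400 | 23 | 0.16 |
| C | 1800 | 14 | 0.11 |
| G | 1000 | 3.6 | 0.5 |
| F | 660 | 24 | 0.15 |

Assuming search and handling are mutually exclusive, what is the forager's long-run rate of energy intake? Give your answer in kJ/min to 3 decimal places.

R = Σλ_iE_i / (1 + Σλ_ih_i)
Numerator: 0.16×2400 + 0.11×1800 + 0.5×1000 + 0.15×660 = 1181
Denominator: 1 + 0.16×23 + 0.11×14 + 0.5×3.6 + 0.15×24 = 11.62
R = 1181/11.62 = 101.6 kJ/min

101.635 kJ/min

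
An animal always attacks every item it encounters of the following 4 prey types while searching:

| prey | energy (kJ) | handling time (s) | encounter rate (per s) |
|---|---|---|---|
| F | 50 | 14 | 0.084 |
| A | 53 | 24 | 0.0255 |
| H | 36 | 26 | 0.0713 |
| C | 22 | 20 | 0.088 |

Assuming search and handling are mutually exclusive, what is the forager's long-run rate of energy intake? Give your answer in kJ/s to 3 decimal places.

Energy encountered per unit search time: 0.084×50 + 0.0255×53 + 0.0713×36 + 0.088×22 = 10.05 kJ/s.
Handling time per unit search time: 0.084×14 + 0.0255×24 + 0.0713×26 + 0.088×20 = 5.402.
Rate = 10.05/(1 + 5.402) = 1.571 kJ/s.

1.571 kJ/s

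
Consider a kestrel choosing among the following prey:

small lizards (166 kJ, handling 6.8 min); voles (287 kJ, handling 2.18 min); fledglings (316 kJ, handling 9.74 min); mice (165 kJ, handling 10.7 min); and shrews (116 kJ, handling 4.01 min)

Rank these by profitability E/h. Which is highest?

voles

Profitability E/h (kJ/min): small lizards = 166/6.8 = 24.4, voles = 287/2.18 = 132, fledglings = 316/9.74 = 32.4, mice = 165/10.7 = 15.4, shrews = 116/4.01 = 28.9.
Ranked: voles > fledglings > shrews > small lizards > mice.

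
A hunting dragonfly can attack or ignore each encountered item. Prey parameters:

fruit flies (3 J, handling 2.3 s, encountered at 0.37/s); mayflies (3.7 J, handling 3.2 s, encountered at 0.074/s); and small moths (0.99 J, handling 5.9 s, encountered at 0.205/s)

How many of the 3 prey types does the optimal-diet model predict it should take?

2

E/h in descending order: fruit flies 1.3, mayflies 1.16, small moths 0.168 J/s. The optimal diet is the largest prefix of this list for which every included type satisfies E_i/h_i > R on the types above it.
Rate on top 1: 0.5997. mayflies: 1.16 > 0.5997 → include.
Rate on top 2: 0.6628. small moths: 0.168 < 0.6628 → exclude; stop.
Optimal diet: fruit flies, mayflies — 2 of 3 types.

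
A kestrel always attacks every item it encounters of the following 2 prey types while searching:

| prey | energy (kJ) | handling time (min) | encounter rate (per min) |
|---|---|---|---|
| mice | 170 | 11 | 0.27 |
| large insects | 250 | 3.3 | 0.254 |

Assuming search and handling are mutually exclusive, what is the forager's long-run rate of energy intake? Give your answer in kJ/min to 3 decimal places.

22.753 kJ/min

Energy encountered per unit search time: 0.27×170 + 0.254×250 = 109.4 kJ/min.
Handling time per unit search time: 0.27×11 + 0.254×3.3 = 3.808.
Rate = 109.4/(1 + 3.808) = 22.75 kJ/min.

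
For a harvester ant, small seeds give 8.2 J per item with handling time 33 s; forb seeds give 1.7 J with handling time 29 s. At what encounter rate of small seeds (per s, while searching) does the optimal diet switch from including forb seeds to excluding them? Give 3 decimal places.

Drop forb seeds once their profitability E₂/h₂ falls below the rate achievable on small seeds alone: E₂/h₂ = λE₁/(1 + λh₁).
Solve for λ: λE₁h₂ = E₂(1 + λh₁) → λ(E₁h₂ − E₂h₁) = E₂ → λ = E₂/(E₁h₂ − E₂h₁).
λ = 1.7/(8.2×29 − 1.7×33) = 1.7/181.7 = 0.009356 per s.

0.009 per s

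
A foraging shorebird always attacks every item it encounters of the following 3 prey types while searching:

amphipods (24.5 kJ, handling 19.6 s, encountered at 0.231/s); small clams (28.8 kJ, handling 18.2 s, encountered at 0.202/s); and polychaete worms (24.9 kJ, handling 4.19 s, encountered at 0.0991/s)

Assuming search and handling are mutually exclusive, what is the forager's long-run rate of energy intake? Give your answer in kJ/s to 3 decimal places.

R = Σλ_iE_i / (1 + Σλ_ih_i)
Numerator: 0.231×24.5 + 0.202×28.8 + 0.0991×24.9 = 13.94
Denominator: 1 + 0.231×19.6 + 0.202×18.2 + 0.0991×4.19 = 9.619
R = 13.94/9.619 = 1.45 kJ/s

1.450 kJ/s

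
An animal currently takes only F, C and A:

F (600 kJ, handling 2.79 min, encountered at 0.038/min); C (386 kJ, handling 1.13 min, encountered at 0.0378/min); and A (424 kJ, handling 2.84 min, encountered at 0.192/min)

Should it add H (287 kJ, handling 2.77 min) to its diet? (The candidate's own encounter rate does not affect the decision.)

On F, C and A alone, R = ΣλE/(1+Σλh) = 118.8/1.694 = 70.13 kJ/min.
Profitability of H: 287/2.77 = 103.6 kJ/min.
103.6 > 70.13, so adding H raises the average — include it.

Yes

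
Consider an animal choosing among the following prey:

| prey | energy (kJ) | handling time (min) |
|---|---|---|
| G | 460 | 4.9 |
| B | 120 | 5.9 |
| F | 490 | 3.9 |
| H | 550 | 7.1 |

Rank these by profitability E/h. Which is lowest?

B

Profitability E/h (kJ/min): G = 460/4.9 = 93.9, B = 120/5.9 = 20.3, F = 490/3.9 = 126, H = 550/7.1 = 77.5.
Ranked: F > G > H > B.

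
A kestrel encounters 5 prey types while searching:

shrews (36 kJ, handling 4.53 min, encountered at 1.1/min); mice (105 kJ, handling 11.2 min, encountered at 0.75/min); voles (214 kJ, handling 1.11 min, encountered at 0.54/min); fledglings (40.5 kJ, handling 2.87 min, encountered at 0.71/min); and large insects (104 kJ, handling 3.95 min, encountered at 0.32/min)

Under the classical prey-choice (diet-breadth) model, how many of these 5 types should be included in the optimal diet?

E/h in descending order: voles 193, large insects 26.3, fledglings 14.1, mice 9.38, shrews 7.95 kJ/min. The optimal diet is the largest prefix of this list for which every included type satisfies E_i/h_i > R on the types above it.
Rate on top 1: 72.25. large insects: 26.3 < 72.25 → exclude; stop.
Optimal diet: voles — 1 of 5 types.

1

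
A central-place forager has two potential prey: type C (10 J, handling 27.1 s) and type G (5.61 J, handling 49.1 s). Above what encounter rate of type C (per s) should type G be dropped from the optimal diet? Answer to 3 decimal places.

Drop type G once their profitability E₂/h₂ falls below the rate achievable on type C alone: E₂/h₂ = λE₁/(1 + λh₁).
Solve for λ: λE₁h₂ = E₂(1 + λh₁) → λ(E₁h₂ − E₂h₁) = E₂ → λ = E₂/(E₁h₂ − E₂h₁).
λ = 5.61/(10×49.1 − 5.61×27.1) = 5.61/339 = 0.01655 per s.

0.017 per s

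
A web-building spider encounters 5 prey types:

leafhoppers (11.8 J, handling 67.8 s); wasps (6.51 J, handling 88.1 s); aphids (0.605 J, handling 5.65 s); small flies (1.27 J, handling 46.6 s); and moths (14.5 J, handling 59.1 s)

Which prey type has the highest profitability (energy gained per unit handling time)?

In descending order of E/h:
moths: 14.5/59.1 = 0.245 J/s
leafhoppers: 11.8/67.8 = 0.174 J/s
aphids: 0.605/5.65 = 0.107 J/s
wasps: 6.51/88.1 = 0.0739 J/s
small flies: 1.27/46.6 = 0.0273 J/s

moths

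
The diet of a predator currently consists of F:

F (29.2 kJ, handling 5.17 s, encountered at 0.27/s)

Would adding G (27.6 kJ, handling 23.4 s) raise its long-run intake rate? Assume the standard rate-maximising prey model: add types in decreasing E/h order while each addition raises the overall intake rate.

No

Intake rate on the current diet: R = (0.27×29.2) / (1 + 0.27×5.17) = 7.884/2.396 = 3.291 kJ/s.
G: E/h = 27.6/23.4 = 1.179 kJ/s.
Since 1.179 < R, time spent handling G is better spent searching.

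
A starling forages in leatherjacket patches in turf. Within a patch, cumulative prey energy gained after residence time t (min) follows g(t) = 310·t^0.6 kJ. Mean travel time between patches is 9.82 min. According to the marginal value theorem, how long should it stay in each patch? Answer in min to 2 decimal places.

By the marginal value theorem, leave when the instantaneous gain rate g'(t) equals the habitat-wide average g(t)/(T + t).
g'(t) = 0.6·310·t^-0.4. Setting 0.6·310·t^-0.4 = 310·t^0.6/(9.82+t) gives 0.6(9.82+t) = t, so 0.40·t = 0.6×9.82.
t* = 0.6×9.82/0.40 = 14.73 min.

14.73 min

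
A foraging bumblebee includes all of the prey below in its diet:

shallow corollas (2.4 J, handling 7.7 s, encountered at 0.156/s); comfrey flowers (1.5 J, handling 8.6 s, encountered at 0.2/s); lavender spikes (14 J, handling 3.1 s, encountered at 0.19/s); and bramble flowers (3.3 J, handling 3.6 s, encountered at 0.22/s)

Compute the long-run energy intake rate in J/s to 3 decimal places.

R = Σλ_iE_i / (1 + Σλ_ih_i)
Numerator: 0.156×2.4 + 0.2×1.5 + 0.19×14 + 0.22×3.3 = 4.06
Denominator: 1 + 0.156×7.7 + 0.2×8.6 + 0.19×3.1 + 0.22×3.6 = 5.302
R = 4.06/5.302 = 0.7658 J/s

0.766 J/s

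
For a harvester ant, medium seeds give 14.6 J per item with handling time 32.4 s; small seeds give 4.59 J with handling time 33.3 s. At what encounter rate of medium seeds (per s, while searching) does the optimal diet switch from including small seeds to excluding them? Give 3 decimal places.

0.014 per s

The zero-one rule: include small seeds iff E₂/h₂ > λE₁/(1+λh₁). Equality gives the switch point.
λE₁h₂ = E₂ + λE₂h₁ ⇒ λ = E₂/(E₁h₂ − E₂h₁) = 4.59/(486.2 − 148.7) = 0.0136 per s.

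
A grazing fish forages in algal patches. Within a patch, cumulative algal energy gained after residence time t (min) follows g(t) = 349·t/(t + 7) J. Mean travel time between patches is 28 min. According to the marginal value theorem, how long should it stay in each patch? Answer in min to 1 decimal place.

By the marginal value theorem, leave when the instantaneous gain rate g'(t) equals the habitat-wide average g(t)/(T + t).
g'(t) = 349·7/(t + 7)². Setting 349·7/(t+7)² = 349t/[(t+7)(28+t)] gives 7(28+t) = t(t+7), so t² = 7×28 = 196.
t* = √196 = 14 min.

14.0 min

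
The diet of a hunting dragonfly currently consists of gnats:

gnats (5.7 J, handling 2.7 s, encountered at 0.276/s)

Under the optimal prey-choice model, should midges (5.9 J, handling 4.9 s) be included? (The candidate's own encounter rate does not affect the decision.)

Yes

Intake rate on the current diet: R = (0.276×5.7) / (1 + 0.276×2.7) = 1.573/1.745 = 0.9014 J/s.
midges: E/h = 5.9/4.9 = 1.204 J/s.
Since 1.204 > R, including midges increases the long-run rate.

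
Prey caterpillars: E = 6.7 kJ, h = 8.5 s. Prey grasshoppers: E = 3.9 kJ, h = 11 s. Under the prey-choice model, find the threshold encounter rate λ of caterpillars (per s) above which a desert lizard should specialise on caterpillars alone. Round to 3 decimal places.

0.096 per s

At the threshold, the rate on caterpillars alone equals the profitability of grasshoppers: λ·6.7/(1 + λ·8.5) = 3.9/11 = 0.3545.
Rearranging, λ(6.7 − 0.3545×8.5) = 0.3545, so λ = 0.3545/3.686 = 0.09618 per s.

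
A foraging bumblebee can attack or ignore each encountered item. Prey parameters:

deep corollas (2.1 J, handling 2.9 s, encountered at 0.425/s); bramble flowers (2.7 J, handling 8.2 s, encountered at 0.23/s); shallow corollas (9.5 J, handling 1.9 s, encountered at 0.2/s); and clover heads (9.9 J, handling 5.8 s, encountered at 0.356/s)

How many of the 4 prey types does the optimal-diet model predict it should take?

Profitabilities (E/h, J/s): shallow corollas 5, clover heads 1.71, deep corollas 0.724, bramble flowers 0.329. Add prey in this order while the next type's profitability exceeds the intake rate on those already taken.
Rate on top 1: 1.377. clover heads: 1.71 > 1.377 → include.
Rate on top 2: 1.575. deep corollas: 0.724 < 1.575 → exclude; stop.
Optimal diet: shallow corollas, clover heads — 2 of 4 types.

2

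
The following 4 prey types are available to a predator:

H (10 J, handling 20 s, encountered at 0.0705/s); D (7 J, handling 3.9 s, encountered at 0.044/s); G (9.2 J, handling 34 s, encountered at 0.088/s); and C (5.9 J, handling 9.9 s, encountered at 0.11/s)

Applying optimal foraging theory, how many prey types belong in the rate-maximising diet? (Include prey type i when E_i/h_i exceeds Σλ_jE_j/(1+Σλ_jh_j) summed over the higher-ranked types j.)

E/h in descending order: D 1.79, C 0.596, H 0.5, G 0.271 J/s. The optimal diet is the largest prefix of this list for which every included type satisfies E_i/h_i > R on the types above it.
Rate on top 1: 0.2629. C: 0.596 > 0.2629 → include.
Rate on top 2: 0.4233. H: 0.5 > 0.4233 → include.
Rate on top 3: 0.4528. G: 0.271 < 0.4528 → exclude; stop.
Optimal diet: D, C, H — 3 of 4 types.

3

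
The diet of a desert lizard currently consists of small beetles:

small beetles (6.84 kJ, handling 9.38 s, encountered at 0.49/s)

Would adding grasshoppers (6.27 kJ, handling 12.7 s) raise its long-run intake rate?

Current rate: (0.49×6.84)/(1 + 0.49×9.38) = 0.5989 kJ/s.
grasshoppers: E/h = 6.27/12.7 = 0.4937 kJ/s.
Since 0.4937 < R, time spent handling grasshoppers is better spent searching.

No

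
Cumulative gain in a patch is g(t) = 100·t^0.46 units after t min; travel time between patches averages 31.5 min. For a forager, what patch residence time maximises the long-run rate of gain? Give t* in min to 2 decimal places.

Maximise g(t)/(T+t): set derivative to zero → g'(t)(T+t) = g(t).
g'(t) = 0.46·100·t^-0.54. Setting 0.46·100·t^-0.54 = 100·t^0.46/(31.5+t) gives 0.46(31.5+t) = t, so 0.54·t = 0.46×31.5.
t* = 0.46×31.5/0.54 = 26.83 min.

26.83 min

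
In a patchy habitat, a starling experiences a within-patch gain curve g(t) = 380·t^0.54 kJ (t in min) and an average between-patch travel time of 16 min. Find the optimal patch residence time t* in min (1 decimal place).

18.8 min

By the marginal value theorem, leave when the instantaneous gain rate g'(t) equals the habitat-wide average g(t)/(T + t).
g'(t) = 0.54·380·t^-0.46. Setting 0.54·380·t^-0.46 = 380·t^0.54/(16+t) gives 0.54(16+t) = t, so 0.46·t = 0.54×16.
t* = 0.54×16/0.46 = 18.78 min.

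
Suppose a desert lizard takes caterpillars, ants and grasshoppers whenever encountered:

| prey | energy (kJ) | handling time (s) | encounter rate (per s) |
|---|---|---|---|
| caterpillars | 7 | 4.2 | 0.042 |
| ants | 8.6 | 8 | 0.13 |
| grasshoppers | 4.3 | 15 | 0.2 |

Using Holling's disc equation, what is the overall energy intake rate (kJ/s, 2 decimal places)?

0.44 kJ/s

Energy encountered per unit search time: 0.042×7 + 0.13×8.6 + 0.2×4.3 = 2.272 kJ/s.
Handling time per unit search time: 0.042×4.2 + 0.13×8 + 0.2×15 = 4.216.
Rate = 2.272/(1 + 4.216) = 0.4355 kJ/s.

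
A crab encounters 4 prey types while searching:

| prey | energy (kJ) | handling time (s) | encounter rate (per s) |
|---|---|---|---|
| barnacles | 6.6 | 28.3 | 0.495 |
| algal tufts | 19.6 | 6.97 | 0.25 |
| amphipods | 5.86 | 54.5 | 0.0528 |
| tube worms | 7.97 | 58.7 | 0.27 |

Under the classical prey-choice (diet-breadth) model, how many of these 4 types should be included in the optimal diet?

E/h in descending order: algal tufts 2.81, barnacles 0.233, tube worms 0.136, amphipods 0.108 kJ/s. The optimal diet is the largest prefix of this list for which every included type satisfies E_i/h_i > R on the types above it.
Rate on top 1: 1.787. barnacles: 0.233 < 1.787 → exclude; stop.
Optimal diet: algal tufts — 1 of 4 types.

1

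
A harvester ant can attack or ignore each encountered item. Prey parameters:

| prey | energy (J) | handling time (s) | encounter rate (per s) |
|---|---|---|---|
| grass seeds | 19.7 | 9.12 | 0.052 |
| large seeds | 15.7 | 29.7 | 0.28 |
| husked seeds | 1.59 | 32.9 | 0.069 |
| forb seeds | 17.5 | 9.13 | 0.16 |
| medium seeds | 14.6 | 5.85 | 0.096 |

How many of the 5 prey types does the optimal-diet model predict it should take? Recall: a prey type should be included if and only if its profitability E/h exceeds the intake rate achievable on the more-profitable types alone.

Profitabilities (E/h, J/s): medium seeds 2.5, grass seeds 2.16, forb seeds 1.92, large seeds 0.529, husked seeds 0.0483. Add prey in this order while the next type's profitability exceeds the intake rate on those already taken.
Rate on top 1: 0.8975. grass seeds: 2.16 > 0.8975 → include.
Rate on top 2: 1.192. forb seeds: 1.92 > 1.192 → include.
Rate on top 3: 1.495. large seeds: 0.529 < 1.495 → exclude; stop.
Optimal diet: medium seeds, grass seeds, forb seeds — 3 of 5 types.

3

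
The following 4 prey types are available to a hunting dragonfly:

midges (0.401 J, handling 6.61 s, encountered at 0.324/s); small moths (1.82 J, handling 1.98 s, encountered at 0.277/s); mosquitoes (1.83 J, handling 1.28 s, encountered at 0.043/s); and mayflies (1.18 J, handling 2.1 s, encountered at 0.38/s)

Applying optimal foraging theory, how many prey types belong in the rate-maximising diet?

3

Rank by E/h (J/s): mosquitoes 1.43, small moths 0.919, mayflies 0.562, midges 0.0607. Include each in turn until the next type's E/h falls below the running intake rate.
Rate on top 1: 0.07458. small moths: 0.919 > 0.07458 → include.
Rate on top 2: 0.3635. mayflies: 0.562 > 0.3635 → include.
Rate on top 3: 0.4294. midges: 0.0607 < 0.4294 → exclude; stop.
Optimal diet: mosquitoes, small moths, mayflies — 3 of 4 types.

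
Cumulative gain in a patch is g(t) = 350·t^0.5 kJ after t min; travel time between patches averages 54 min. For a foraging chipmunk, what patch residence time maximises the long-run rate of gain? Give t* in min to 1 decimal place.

Optimal t* satisfies g'(t*) = g(t*)/(T + t*).
g'(t) = 0.5·350·t^-0.5. Setting 0.5·350·t^-0.5 = 350·t^0.5/(54+t) gives 0.5(54+t) = t, so 0.50·t = 0.5×54.
t* = 0.5×54/0.50 = 54 min.

54.0 min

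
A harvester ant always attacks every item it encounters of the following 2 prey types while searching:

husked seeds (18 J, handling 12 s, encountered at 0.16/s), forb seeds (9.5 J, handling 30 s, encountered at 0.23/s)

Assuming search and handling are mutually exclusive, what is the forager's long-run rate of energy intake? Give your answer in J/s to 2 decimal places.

0.52 J/s

Energy encountered per unit search time: 0.16×18 + 0.23×9.5 = 5.065 J/s.
Handling time per unit search time: 0.16×12 + 0.23×30 = 8.82.
Rate = 5.065/(1 + 8.82) = 0.5158 J/s.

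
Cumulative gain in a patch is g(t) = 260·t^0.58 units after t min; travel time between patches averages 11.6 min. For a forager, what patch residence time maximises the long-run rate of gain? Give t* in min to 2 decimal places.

16.02 min

Maximise g(t)/(T+t): set derivative to zero → g'(t)(T+t) = g(t).
g'(t) = 0.58·260·t^-0.42. Setting 0.58·260·t^-0.42 = 260·t^0.58/(11.6+t) gives 0.58(11.6+t) = t, so 0.42·t = 0.58×11.6.
t* = 0.58×11.6/0.42 = 16.02 min.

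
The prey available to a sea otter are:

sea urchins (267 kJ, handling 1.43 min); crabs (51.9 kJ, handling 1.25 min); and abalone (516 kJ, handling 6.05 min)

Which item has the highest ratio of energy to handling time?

In descending order of E/h:
sea urchins: 267/1.43 = 187 kJ/min
abalone: 516/6.05 = 85.3 kJ/min
crabs: 51.9/1.25 = 41.5 kJ/min

sea urchins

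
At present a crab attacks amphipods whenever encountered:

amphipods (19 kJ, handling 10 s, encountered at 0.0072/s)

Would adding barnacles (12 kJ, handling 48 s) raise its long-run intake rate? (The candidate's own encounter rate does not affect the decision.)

Yes

On amphipods alone, R = ΣλE/(1+Σλh) = 0.1368/1.072 = 0.1276 kJ/s.
Profitability of barnacles: 12/48 = 0.25 kJ/s.
Since 0.25 > R, including barnacles increases the long-run rate.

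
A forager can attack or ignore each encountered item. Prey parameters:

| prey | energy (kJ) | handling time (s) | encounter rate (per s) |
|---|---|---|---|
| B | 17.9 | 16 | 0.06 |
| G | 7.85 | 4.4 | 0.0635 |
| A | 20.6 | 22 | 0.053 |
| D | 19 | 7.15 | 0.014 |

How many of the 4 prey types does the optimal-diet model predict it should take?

Profitabilities (E/h, kJ/s): D 2.66, G 1.78, B 1.12, A 0.936. Add prey in this order while the next type's profitability exceeds the intake rate on those already taken.
Rate on top 1: 0.2418. G: 1.78 > 0.2418 → include.
Rate on top 2: 0.5542. B: 1.12 > 0.5542 → include.
Rate on top 3: 0.7858. A: 0.936 > 0.7858 → include.
Optimal diet: D, G, B, A — 4 of 4 types.

4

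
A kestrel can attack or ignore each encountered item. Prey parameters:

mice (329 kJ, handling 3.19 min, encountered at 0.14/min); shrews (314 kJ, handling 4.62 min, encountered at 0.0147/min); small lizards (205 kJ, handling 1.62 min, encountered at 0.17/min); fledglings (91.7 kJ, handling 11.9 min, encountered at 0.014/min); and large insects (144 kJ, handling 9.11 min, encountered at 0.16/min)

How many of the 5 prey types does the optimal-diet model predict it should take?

Profitabilities (E/h, kJ/min): small lizards 127, mice 103, shrews 68, large insects 15.8, fledglings 7.71. Add prey in this order while the next type's profitability exceeds the intake rate on those already taken.
Rate on top 1: 27.32. mice: 103 > 27.32 → include.
Rate on top 2: 46.99. shrews: 68 > 46.99 → include.
Rate on top 3: 47.78. large insects: 15.8 < 47.78 → exclude; stop.
Optimal diet: small lizards, mice, shrews — 3 of 5 types.

3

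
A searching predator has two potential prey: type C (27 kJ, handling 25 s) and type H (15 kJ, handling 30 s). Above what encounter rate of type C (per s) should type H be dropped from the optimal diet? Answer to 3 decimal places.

0.034 per s

At the threshold, the rate on type C alone equals the profitability of type H: λ·27/(1 + λ·25) = 15/30 = 0.5.
Rearranging, λ(27 − 0.5×25) = 0.5, so λ = 0.5/14.5 = 0.03448 per s.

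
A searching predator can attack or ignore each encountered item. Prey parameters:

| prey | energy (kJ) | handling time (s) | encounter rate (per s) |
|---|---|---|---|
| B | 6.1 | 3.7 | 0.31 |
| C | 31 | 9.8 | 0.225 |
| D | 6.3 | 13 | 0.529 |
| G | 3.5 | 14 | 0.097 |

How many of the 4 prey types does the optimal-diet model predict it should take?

1

E/h in descending order: C 3.16, B 1.65, D 0.485, G 0.25 kJ/s. The optimal diet is the largest prefix of this list for which every included type satisfies E_i/h_i > R on the types above it.
Rate on top 1: 2.176. B: 1.65 < 2.176 → exclude; stop.
Optimal diet: C — 1 of 4 types.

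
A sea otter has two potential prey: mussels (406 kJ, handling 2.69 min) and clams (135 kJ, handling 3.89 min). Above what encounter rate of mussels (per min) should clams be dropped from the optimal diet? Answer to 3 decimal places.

Drop clams once their profitability E₂/h₂ falls below the rate achievable on mussels alone: E₂/h₂ = λE₁/(1 + λh₁).
Solve for λ: λE₁h₂ = E₂(1 + λh₁) → λ(E₁h₂ − E₂h₁) = E₂ → λ = E₂/(E₁h₂ − E₂h₁).
λ = 135/(406×3.89 − 135×2.69) = 135/1216 = 0.111 per min.

0.111 per min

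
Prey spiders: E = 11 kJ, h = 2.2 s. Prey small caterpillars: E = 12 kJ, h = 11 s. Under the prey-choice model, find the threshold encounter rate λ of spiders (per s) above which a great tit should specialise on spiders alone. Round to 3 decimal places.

0.127 per s

At the threshold, the rate on spiders alone equals the profitability of small caterpillars: λ·11/(1 + λ·2.2) = 12/11 = 1.091.
Rearranging, λ(11 − 1.091×2.2) = 1.091, so λ = 1.091/8.6 = 0.1268 per s.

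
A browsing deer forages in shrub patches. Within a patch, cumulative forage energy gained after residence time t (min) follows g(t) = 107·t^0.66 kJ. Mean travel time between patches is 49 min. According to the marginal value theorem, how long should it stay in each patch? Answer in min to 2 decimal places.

95.12 min

Optimal t* satisfies g'(t*) = g(t*)/(T + t*).
g'(t) = 0.66·107·t^-0.34. Setting 0.66·107·t^-0.34 = 107·t^0.66/(49+t) gives 0.66(49+t) = t, so 0.34·t = 0.66×49.
t* = 0.66×49/0.34 = 95.12 min.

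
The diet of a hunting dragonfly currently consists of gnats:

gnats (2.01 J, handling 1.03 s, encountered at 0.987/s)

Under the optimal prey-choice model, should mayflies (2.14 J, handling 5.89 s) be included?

No

Intake rate on the current diet: R = (0.987×2.01) / (1 + 0.987×1.03) = 1.984/2.017 = 0.9838 J/s.
Profitability of mayflies: 2.14/5.89 = 0.3633 J/s.
0.3633 < 0.9838, so adding mayflies would lower the average — exclude it.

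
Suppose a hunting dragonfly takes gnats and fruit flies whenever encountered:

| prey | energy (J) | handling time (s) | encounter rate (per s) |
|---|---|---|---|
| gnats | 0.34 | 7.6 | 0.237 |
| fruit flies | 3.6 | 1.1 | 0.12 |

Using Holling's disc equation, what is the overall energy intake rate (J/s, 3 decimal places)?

R = Σλ_iE_i / (1 + Σλ_ih_i)
Numerator: 0.237×0.34 + 0.12×3.6 = 0.5126
Denominator: 1 + 0.237×7.6 + 0.12×1.1 = 2.933
R = 0.5126/2.933 = 0.1748 J/s

0.175 J/s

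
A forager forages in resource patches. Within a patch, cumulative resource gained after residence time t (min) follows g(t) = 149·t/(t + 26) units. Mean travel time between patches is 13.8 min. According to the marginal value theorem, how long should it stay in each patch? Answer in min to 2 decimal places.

18.94 min

By the marginal value theorem, leave when the instantaneous gain rate g'(t) equals the habitat-wide average g(t)/(T + t).
g'(t) = 149·26/(t + 26)². Setting 149·26/(t+26)² = 149t/[(t+26)(13.8+t)] gives 26(13.8+t) = t(t+26), so t² = 26×13.8 = 358.8.
t* = √358.8 = 18.94 min.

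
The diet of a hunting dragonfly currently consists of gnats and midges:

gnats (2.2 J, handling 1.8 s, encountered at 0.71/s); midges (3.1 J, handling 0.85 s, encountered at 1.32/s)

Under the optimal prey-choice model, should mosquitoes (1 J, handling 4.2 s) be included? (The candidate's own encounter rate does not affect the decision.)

Intake rate on the current diet: R = (0.71×2.2 + 1.32×3.1) / (1 + 0.71×1.8 + 1.32×0.85) = 5.654/3.4 = 1.663 J/s.
Profitability of mosquitoes: 1/4.2 = 0.2381 J/s.
0.2381 < 1.663, so adding mosquitoes would lower the average — exclude it.

No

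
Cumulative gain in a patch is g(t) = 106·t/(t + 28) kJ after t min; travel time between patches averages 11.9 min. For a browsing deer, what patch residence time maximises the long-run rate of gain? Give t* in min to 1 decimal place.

Optimal t* satisfies g'(t*) = g(t*)/(T + t*).
g'(t) = 106·28/(t + 28)². Setting 106·28/(t+28)² = 106t/[(t+28)(11.9+t)] gives 28(11.9+t) = t(t+28), so t² = 28×11.9 = 333.2.
t* = √333.2 = 18.25 min.

18.3 min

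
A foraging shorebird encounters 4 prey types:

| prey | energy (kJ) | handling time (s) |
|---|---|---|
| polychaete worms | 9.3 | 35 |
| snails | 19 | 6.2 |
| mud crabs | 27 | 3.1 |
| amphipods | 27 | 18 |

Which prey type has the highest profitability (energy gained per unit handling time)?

mud crabs

Profitability E/h (kJ/s): polychaete worms = 9.3/35 = 0.266, snails = 19/6.2 = 3.06, mud crabs = 27/3.1 = 8.71, amphipods = 27/18 = 1.5.
Ranked: mud crabs > snails > amphipods > polychaete worms.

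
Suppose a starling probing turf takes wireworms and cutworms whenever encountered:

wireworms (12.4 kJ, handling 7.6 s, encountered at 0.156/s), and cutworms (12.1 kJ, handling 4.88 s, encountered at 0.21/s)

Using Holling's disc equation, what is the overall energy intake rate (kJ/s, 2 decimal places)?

R = (0.156×12.4 + 0.21×12.1) / (1 + 0.156×7.6 + 0.21×4.88) = 4.475/3.21 = 1.394 kJ/s.

1.39 kJ/s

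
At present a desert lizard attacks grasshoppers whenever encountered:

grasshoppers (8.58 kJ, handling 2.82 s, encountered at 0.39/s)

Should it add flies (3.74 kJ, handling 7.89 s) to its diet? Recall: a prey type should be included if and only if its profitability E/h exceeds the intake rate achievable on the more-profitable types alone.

Current rate: (0.39×8.58)/(1 + 0.39×2.82) = 1.594 kJ/s.
flies: E/h = 3.74/7.89 = 0.474 kJ/s.
0.474 < 1.594, so adding flies would lower the average — exclude it.

No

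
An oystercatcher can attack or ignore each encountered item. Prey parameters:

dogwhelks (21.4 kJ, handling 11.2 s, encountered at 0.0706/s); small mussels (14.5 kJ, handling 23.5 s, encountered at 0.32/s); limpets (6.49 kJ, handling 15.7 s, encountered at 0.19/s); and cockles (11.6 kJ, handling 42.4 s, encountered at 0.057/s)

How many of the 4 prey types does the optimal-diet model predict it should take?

E/h in descending order: dogwhelks 1.91, small mussels 0.617, limpets 0.413, cockles 0.274 kJ/s. The optimal diet is the largest prefix of this list for which every included type satisfies E_i/h_i > R on the types above it.
Rate on top 1: 0.8437. small mussels: 0.617 < 0.8437 → exclude; stop.
Optimal diet: dogwhelks — 1 of 4 types.

1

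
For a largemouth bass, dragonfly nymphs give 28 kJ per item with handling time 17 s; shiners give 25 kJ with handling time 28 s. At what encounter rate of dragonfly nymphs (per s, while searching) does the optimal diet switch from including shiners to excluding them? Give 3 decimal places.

0.070 per s

The zero-one rule: include shiners iff E₂/h₂ > λE₁/(1+λh₁). Equality gives the switch point.
λE₁h₂ = E₂ + λE₂h₁ ⇒ λ = E₂/(E₁h₂ − E₂h₁) = 25/(784 − 425) = 0.06964 per s.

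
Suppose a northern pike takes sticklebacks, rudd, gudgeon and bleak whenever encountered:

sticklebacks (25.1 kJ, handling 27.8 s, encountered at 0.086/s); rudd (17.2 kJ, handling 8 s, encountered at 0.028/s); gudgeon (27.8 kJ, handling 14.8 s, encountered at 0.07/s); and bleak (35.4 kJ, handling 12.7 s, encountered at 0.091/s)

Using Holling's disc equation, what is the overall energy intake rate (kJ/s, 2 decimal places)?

Energy encountered per unit search time: 0.086×25.1 + 0.028×17.2 + 0.07×27.8 + 0.091×35.4 = 7.808 kJ/s.
Handling time per unit search time: 0.086×27.8 + 0.028×8 + 0.07×14.8 + 0.091×12.7 = 4.807.
Rate = 7.808/(1 + 4.807) = 1.345 kJ/s.

1.34 kJ/s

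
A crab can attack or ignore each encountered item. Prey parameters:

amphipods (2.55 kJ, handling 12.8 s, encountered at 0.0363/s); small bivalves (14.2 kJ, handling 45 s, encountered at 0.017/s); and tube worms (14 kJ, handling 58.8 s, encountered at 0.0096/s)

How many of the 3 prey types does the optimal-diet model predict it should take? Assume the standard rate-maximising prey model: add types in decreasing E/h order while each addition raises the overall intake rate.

3

E/h in descending order: small bivalves 0.316, tube worms 0.238, amphipods 0.199 kJ/s. The optimal diet is the largest prefix of this list for which every included type satisfies E_i/h_i > R on the types above it.
Rate on top 1: 0.1368. tube worms: 0.238 > 0.1368 → include.
Rate on top 2: 0.1613. amphipods: 0.199 > 0.1613 → include.
Optimal diet: small bivalves, tube worms, amphipods — 3 of 3 types.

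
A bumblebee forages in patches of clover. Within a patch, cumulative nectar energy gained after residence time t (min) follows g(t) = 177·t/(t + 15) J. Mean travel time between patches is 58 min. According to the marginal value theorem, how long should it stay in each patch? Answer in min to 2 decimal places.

29.50 min

Maximise g(t)/(T+t): set derivative to zero → g'(t)(T+t) = g(t).
g'(t) = 177·15/(t + 15)². Setting 177·15/(t+15)² = 177t/[(t+15)(58+t)] gives 15(58+t) = t(t+15), so t² = 15×58 = 870.
t* = √870 = 29.5 min.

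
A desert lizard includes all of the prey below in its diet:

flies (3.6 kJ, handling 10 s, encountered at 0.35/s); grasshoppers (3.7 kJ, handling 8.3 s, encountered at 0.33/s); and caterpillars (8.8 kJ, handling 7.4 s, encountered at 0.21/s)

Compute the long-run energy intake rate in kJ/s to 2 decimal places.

0.49 kJ/s

R = Σλ_iE_i / (1 + Σλ_ih_i)
Numerator: 0.35×3.6 + 0.33×3.7 + 0.21×8.8 = 4.329
Denominator: 1 + 0.35×10 + 0.33×8.3 + 0.21×7.4 = 8.793
R = 4.329/8.793 = 0.4923 kJ/s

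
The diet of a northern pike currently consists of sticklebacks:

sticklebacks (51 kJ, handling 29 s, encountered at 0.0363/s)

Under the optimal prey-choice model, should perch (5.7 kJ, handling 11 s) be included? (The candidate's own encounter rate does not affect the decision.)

On sticklebacks alone, R = ΣλE/(1+Σλh) = 1.851/2.053 = 0.9019 kJ/s.
Profitability of perch: 5.7/11 = 0.5182 kJ/s.
0.5182 < 0.9019, so adding perch would lower the average — exclude it.

No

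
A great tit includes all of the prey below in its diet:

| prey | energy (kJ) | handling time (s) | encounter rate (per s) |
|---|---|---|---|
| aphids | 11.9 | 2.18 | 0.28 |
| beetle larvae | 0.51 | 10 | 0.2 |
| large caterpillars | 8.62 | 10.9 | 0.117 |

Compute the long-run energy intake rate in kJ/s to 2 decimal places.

0.91 kJ/s

R = Σλ_iE_i / (1 + Σλ_ih_i)
Numerator: 0.28×11.9 + 0.2×0.51 + 0.117×8.62 = 4.443
Denominator: 1 + 0.28×2.18 + 0.2×10 + 0.117×10.9 = 4.886
R = 4.443/4.886 = 0.9093 kJ/s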